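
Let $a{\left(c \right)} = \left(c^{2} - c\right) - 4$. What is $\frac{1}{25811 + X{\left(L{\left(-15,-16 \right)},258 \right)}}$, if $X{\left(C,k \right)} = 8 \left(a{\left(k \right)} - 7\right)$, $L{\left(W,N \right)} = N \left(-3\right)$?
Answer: $\frac{1}{556171} \approx 1.798 \cdot 10^{-6}$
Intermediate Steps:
$L{\left(W,N \right)} = - 3 N$
$a{\left(c \right)} = -4 + c^{2} - c$
$X{\left(C,k \right)} = -88 - 8 k + 8 k^{2}$ ($X{\left(C,k \right)} = 8 \left(\left(-4 + k^{2} - k\right) - 7\right) = 8 \left(-11 + k^{2} - k\right) = -88 - 8 k + 8 k^{2}$)
$\frac{1}{25811 + X{\left(L{\left(-15,-16 \right)},258 \right)}} = \frac{1}{25811 - \left(2152 - 532512\right)} = \frac{1}{25811 - -530360} = \frac{1}{25811 + 530360} = \frac{1}{556171}$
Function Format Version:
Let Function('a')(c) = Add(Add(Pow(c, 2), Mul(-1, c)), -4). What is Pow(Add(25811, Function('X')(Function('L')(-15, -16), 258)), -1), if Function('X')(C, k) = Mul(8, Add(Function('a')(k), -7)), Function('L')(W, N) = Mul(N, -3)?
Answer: Rational(1, 556171) ≈ 1.7980e-6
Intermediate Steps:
Function('L')(W, N) = Mul(-3, N)
Function('a')(c) = Add(-4, Pow(c, 2), Mul(-1, c))
Function('X')(C, k) = Add(-88, Mul(-8, k), Mul(8, Pow(k, 2))) (Function('X')(C, k) = Mul(8, Add(Add(-4, Pow(k, 2), Mul(-1, k)), -7)) = Mul(8, Add(-11, Pow(k, 2), Mul(-1, k))) = Add(-88, Mul(-8, k), Mul(8, Pow(k, 2))))
Pow(Add(25811, Function('X')(Function('L')(-15, -16), 258)), -1) = Pow(Add(25811, Add(-88, Mul(-8, 258), Mul(8, Pow(258, 2)))), -1) = Pow(Add(25811, Add(-88, -2064, Mul(8, 66564))), -1) = Pow(Add(25811, Add(-88, -2064, 532512)), -1) = Pow(Add(25811, 530360), -1) = Pow(556171, -1) = Rational(1, 556171)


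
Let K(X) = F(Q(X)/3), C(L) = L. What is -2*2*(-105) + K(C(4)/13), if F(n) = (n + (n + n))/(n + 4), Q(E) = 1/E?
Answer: 25659/61 ≈ 420.64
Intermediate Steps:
F(n) = 3*n/(4 + n) (F(n) = (n + 2*n)/(4 + n) = (3*n)/(4 + n) = 3*n/(4 + n))
K(X) = 1/(X*(4 + 1/(3*X))) (K(X) = 3*(1/(X*3))/(4 + 1/(X*3)) = 3*((⅓)/X)/(4 + (⅓)/X) = 3*(1/(3*X))/(4 + 1/(3*X)) = 1/(X*(4 + 1/(3*X))))
-2*2*(-105) + K(C(4)/13) = -2*2*(-105) + 3/(1 + 12*(4/13)) = -4*(-105) + 3/(1 + 12*(4*(1/13))) = 420 + 3/(1 + 12*(4/13)) = 420 + 3/(1 + 48/13) = 420 + 3/(61/13) = 420 + 3*(13/61) = 420 + 39/61 = 25659/61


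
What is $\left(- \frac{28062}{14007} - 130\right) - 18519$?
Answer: $- \frac{87081535}{4669} \approx -18651.0$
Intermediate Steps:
$\left(- \frac{28062}{14007} - 130\right) - 18519 = \left(\left(-28062\right) \frac{1}{14007} - 130\right) - 18519 = \left(- \frac{9354}{4669} - 130\right) - 18519 = - \frac{616324}{4669} - 18519 = - \frac{87081535}{4669}$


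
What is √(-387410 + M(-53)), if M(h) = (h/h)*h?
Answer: I*√387463 ≈ 622.46*I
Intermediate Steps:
M(h) = h (M(h) = 1*h = h)
√(-387410 + M(-53)) = √(-387410 - 53) = √(-387463) = I*√387463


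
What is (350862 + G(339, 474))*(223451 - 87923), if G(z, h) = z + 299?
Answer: 47638092000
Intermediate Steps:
G(z, h) = 299 + z
(350862 + G(339, 474))*(223451 - 87923) = (350862 + (299 + 339))*(223451 - 87923) = (350862 + 638)*135528 = 351500*135528 = 47638092000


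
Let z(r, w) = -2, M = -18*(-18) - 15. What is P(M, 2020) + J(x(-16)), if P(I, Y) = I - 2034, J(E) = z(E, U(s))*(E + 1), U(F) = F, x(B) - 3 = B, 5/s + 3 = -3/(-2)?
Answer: -1701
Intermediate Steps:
s = -10/3 (s = 5/(-3 - 3/(-2)) = 5/(-3 - 3*(-½)) = 5/(-3 + 3/2) = 5/(-3/2) = 5*(-⅔) = -10/3 ≈ -3.3333)
M = 309 (M = 324 - 15 = 309)
x(B) = 3 + B
J(E) = -2 - 2*E (J(E) = -2*(E + 1) = -2*(1 + E) = -2 - 2*E)
P(I, Y) = -2034 + I
P(M, 2020) + J(x(-16)) = (-2034 + 309) + (-2 - 2*(3 - 16)) = -1725 + (-2 - 2*(-13)) = -1725 + (-2 + 26) = -1725 + 24 = -1701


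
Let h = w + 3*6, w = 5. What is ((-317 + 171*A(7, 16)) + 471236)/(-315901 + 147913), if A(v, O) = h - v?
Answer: -157885/55996 ≈ -2.8196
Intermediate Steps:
h = 23 (h = 5 + 3*6 = 5 + 18 = 23)
A(v, O) = 23 - v
((-317 + 171*A(7, 16)) + 471236)/(-315901 + 147913) = ((-317 + 171*(23 - 1*7)) + 471236)/(-315901 + 147913) = ((-317 + 171*(23 - 7)) + 471236)/(-167988) = ((-317 + 171*16) + 471236)*(-1/167988) = ((-317 + 2736) + 471236)*(-1/167988) = (2419 + 471236)*(-1/167988) = 473655*(-1/167988) = -157885/55996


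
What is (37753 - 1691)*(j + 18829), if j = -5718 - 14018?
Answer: -32708234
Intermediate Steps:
j = -19736
(37753 - 1691)*(j + 18829) = (37753 - 1691)*(-19736 + 18829) = 36062*(-907) = -32708234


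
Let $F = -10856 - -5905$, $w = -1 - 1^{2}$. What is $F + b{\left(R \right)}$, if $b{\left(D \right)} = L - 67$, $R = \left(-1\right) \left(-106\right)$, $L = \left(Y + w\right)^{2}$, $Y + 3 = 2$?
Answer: $-5009$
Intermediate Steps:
$Y = -1$ ($Y = -3 + 2 = -1$)
$w = -2$ ($w = -1 - 1 = -2$)
$L = 9$ ($L = \left(-1 - 2\right)^{2} = \left(-3\right)^{2} = 9$)
$F = -4951$ ($F = -10856 + 5905 = -4951$)
$R = 106$
$b{\left(D \right)} = -58$ ($b{\left(D \right)} = 9 - 67 = -58$)
$F + b{\left(R \right)} = -4951 - 58 = -5009$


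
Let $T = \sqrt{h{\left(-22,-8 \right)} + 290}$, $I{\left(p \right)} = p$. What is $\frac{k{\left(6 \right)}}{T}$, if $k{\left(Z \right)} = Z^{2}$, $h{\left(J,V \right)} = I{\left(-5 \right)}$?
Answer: $\frac{12 \sqrt{285}}{95} \approx 2.1325$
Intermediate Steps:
$h{\left(J,V \right)} = -5$
$T = \sqrt{285}$ ($T = \sqrt{-5 + 290} = \sqrt{285} \approx 16.882$)
$\frac{k{\left(6 \right)}}{T} = \frac{6^{2}}{\sqrt{285}} = 36 \frac{\sqrt{285}}{285} = \frac{12 \sqrt{285}}{95}$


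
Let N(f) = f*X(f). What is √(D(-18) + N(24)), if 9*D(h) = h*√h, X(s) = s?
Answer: √(576 - 6*I*√2) ≈ 24.001 - 0.1768*I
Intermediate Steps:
D(h) = h^(3/2)/9 (D(h) = (h*√h)/9 = h^(3/2)/9)
N(f) = f² (N(f) = f*f = f²)
√(D(-18) + N(24)) = √((-18)^(3/2)/9 + 24²) = √((-54*I*√2)/9 + 576) = √(-6*I*√2 + 576) = √(576 - 6*I*√2)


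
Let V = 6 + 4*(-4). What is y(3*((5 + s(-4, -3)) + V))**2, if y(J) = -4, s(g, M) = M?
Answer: 16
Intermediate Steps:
V = -10 (V = 6 - 16 = -10)
y(3*((5 + s(-4, -3)) + V))**2 = (-4)**2 = 16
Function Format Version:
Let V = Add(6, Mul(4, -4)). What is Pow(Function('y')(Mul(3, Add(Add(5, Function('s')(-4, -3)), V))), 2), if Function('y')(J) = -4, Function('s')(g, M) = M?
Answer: 16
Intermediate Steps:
V = -10 (V = Add(6, -16) = -10)
Pow(Function('y')(Mul(3, Add(Add(5, Function('s')(-4, -3)), V))), 2) = Pow(-4, 2) = 16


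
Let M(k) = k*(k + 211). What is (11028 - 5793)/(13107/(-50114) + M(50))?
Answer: 87448930/217991531 ≈ 0.40116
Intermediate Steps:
M(k) = k*(211 + k)
(11028 - 5793)/(13107/(-50114) + M(50)) = (11028 - 5793)/(13107/(-50114) + 50*(211 + 50)) = 5235/(13107*(-1/50114) + 50*261) = 5235/(-13107/50114 + 13050) = 5235/(653974593/50114) = 5235*(50114/653974593) = 87448930/217991531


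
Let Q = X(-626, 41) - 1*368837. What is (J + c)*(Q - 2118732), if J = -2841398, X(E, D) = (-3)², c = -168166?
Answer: 7486471023840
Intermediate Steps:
X(E, D) = 9
Q = -368828 (Q = 9 - 1*368837 = 9 - 368837 = -368828)
(J + c)*(Q - 2118732) = (-2841398 - 168166)*(-368828 - 2118732) = -3009564*(-2487560) = 7486471023840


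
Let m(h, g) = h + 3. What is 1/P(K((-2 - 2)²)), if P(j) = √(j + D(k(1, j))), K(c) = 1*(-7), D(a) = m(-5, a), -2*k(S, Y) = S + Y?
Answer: -I/3 ≈ -0.33333*I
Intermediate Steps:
k(S, Y) = -S/2 - Y/2 (k(S, Y) = -(S + Y)/2 = -S/2 - Y/2)
m(h, g) = 3 + h
D(a) = -2 (D(a) = 3 - 5 = -2)
K(c) = -7
P(j) = √(-2 + j) (P(j) = √(j - 2) = √(-2 + j))
1/P(K((-2 - 2)²)) = 1/(√(-2 - 7)) = 1/(√(-9)) = 1/(3*I) = -I/3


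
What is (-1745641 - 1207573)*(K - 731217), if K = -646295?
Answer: 4068087723568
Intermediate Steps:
(-1745641 - 1207573)*(K - 731217) = (-1745641 - 1207573)*(-646295 - 731217) = -2953214*(-1377512) = 4068087723568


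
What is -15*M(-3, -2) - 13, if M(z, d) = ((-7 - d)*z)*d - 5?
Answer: 512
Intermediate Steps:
M(z, d) = -5 + d*z*(-7 - d) (M(z, d) = (z*(-7 - d))*d - 5 = d*z*(-7 - d) - 5 = -5 + d*z*(-7 - d))
-15*M(-3, -2) - 13 = -15*(-5 - 1*(-3)*(-2)**2 - 7*(-2)*(-3)) - 13 = -15*(-5 - 1*(-3)*4 - 42) - 13 = -15*(-5 + 12 - 42) - 13 = -15*(-35) - 13 = 525 - 13 = 512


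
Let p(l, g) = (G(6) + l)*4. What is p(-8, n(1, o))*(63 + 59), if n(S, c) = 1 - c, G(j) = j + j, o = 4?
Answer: 1952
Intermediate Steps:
G(j) = 2*j
p(l, g) = 48 + 4*l (p(l, g) = (2*6 + l)*4 = (12 + l)*4 = 48 + 4*l)
p(-8, n(1, o))*(63 + 59) = (48 + 4*(-8))*(63 + 59) = (48 - 32)*122 = 16*122 = 1952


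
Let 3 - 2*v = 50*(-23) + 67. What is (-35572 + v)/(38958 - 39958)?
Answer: 35029/1000 ≈ 35.029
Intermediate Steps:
v = 543 (v = 3/2 - (50*(-23) + 67)/2 = 3/2 - (-1150 + 67)/2 = 3/2 - 1/2*(-1083) = 3/2 + 1083/2 = 543)
(-35572 + v)/(38958 - 39958) = (-35572 + 543)/(38958 - 39958) = -35029/(-1000) = -35029*(-1/1000) = 35029/1000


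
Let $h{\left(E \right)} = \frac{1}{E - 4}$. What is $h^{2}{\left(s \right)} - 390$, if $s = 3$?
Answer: $-389$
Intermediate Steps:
$h{\left(E \right)} = \frac{1}{-4 + E}$
$h^{2}{\left(s \right)} - 390 = \left(\frac{1}{-4 + 3}\right)^{2} - 390 = \left(\frac{1}{-1}\right)^{2} - 390 = \left(-1\right)^{2} - 390 = 1 - 390 = -389$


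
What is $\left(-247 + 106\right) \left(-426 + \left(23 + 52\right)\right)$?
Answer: $49491$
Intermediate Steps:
$\left(-247 + 106\right) \left(-426 + \left(23 + 52\right)\right) = - 141 \left(-426 + 75\right) = \left(-141\right) \left(-351\right) = 49491$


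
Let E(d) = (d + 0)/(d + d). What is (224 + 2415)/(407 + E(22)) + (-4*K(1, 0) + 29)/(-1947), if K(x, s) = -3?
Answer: 10242851/1586805 ≈ 6.4550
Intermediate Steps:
E(d) = ½ (E(d) = d/((2*d)) = d*(1/(2*d)) = ½)
(224 + 2415)/(407 + E(22)) + (-4*K(1, 0) + 29)/(-1947) = (224 + 2415)/(407 + ½) + (-4*(-3) + 29)/(-1947) = 2639/(815/2) + (12 + 29)*(-1/1947) = 2639*(2/815) + 41*(-1/1947) = 5278/815 - 41/1947 = 10242851/1586805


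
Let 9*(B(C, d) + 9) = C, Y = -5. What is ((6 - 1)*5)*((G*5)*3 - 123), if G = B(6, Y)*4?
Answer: -15575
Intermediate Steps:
B(C, d) = -9 + C/9
G = -100/3 (G = (-9 + (⅑)*6)*4 = (-9 + ⅔)*4 = -25/3*4 = -100/3 ≈ -33.333)
((6 - 1)*5)*((G*5)*3 - 123) = ((6 - 1)*5)*(-100/3*5*3 - 123) = (5*5)*(-500/3*3 - 123) = 25*(-500 - 123) = 25*(-623) = -15575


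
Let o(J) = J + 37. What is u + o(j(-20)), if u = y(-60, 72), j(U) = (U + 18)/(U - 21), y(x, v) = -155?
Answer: -4836/41 ≈ -117.95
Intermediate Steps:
j(U) = (18 + U)/(-21 + U)
u = -155
o(J) = 37 + J
u + o(j(-20)) = -155 + (37 + (18 - 20)/(-21 - 20)) = -155 + (37 - 2/(-41)) = -155 + (37 - 1/41*(-2)) = -155 + (37 + 2/41) = -155 + 1519/41 = -4836/41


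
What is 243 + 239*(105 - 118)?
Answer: -2864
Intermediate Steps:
243 + 239*(105 - 118) = 243 + 239*(-13) = 243 - 3107 = -2864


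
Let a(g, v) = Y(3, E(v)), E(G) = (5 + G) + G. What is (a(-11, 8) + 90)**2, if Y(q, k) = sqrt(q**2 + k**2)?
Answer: 8550 + 2700*sqrt(2) ≈ 12368.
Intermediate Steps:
E(G) = 5 + 2*G
Y(q, k) = sqrt(k**2 + q**2)
a(g, v) = sqrt(9 + (5 + 2*v)**2) (a(g, v) = sqrt((5 + 2*v)**2 + 3**2) = sqrt((5 + 2*v)**2 + 9) = sqrt(9 + (5 + 2*v)**2))
(a(-11, 8) + 90)**2 = (sqrt(9 + (5 + 2*8)**2) + 90)**2 = (sqrt(9 + (5 + 16)**2) + 90)**2 = (sqrt(9 + 21**2) + 90)**2 = (sqrt(9 + 441) + 90)**2 = (sqrt(450) + 90)**2 = (15*sqrt(2) + 90)**2 = (90 + 15*sqrt(2))**2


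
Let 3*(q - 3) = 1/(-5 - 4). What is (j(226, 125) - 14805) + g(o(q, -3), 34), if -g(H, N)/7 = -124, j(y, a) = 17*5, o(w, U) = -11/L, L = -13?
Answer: -13852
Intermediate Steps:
q = 80/27 (q = 3 + 1/(3*(-5 - 4)) = 3 + (1/3)/(-9) = 3 + (1/3)*(-1/9) = 3 - 1/27 = 80/27 ≈ 2.9630)
o(w, U) = 11/13 (o(w, U) = -11/(-13) = -11*(-1/13) = 11/13)
j(y, a) = 85
g(H, N) = 868 (g(H, N) = -7*(-124) = 868)
(j(226, 125) - 14805) + g(o(q, -3), 34) = (85 - 14805) + 868 = -14720 + 868 = -13852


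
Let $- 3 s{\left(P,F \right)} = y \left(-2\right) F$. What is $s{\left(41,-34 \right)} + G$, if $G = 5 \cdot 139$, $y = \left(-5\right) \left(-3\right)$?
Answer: $355$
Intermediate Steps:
$y = 15$
$s{\left(P,F \right)} = 10 F$ ($s{\left(P,F \right)} = - \frac{15 \left(-2\right) F}{3} = - \frac{\left(-30\right) F}{3} = 10 F$)
$G = 695$
$s{\left(41,-34 \right)} + G = 10 \left(-34\right) + 695 = -340 + 695 = 355$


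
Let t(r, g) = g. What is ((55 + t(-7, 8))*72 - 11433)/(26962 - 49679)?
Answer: 6897/22717 ≈ 0.30361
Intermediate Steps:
((55 + t(-7, 8))*72 - 11433)/(26962 - 49679) = ((55 + 8)*72 - 11433)/(26962 - 49679) = (63*72 - 11433)/(-22717) = (4536 - 11433)*(-1/22717) = -6897*(-1/22717) = 6897/22717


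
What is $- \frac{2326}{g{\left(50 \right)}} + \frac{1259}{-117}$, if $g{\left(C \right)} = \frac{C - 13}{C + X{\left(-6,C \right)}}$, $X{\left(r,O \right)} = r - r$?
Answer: $- \frac{13653683}{4329} \approx -3154.0$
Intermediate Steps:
$X{\left(r,O \right)} = 0$
$g{\left(C \right)} = \frac{-13 + C}{C}$ ($g{\left(C \right)} = \frac{C - 13}{C + 0} = \frac{-13 + C}{C}$)
$- \frac{2326}{g{\left(50 \right)}} + \frac{1259}{-117} = - \frac{2326}{\frac{1}{50} \left(-13 + 50\right)} + \frac{1259}{-117} = - \frac{2326}{\frac{1}{50} \cdot 37} + 1259 \left(- \frac{1}{117}\right) = - \frac{2326}{\frac{37}{50}} - \frac{1259}{117} = \left(-2326\right) \frac{50}{37} - \frac{1259}{117} = - \frac{116300}{37} - \frac{1259}{117} = - \frac{13653683}{4329}$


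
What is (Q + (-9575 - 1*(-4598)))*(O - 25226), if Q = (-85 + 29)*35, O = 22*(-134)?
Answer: 195443038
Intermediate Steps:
O = -2948
Q = -1960 (Q = -56*35 = -1960)
(Q + (-9575 - 1*(-4598)))*(O - 25226) = (-1960 + (-9575 - 1*(-4598)))*(-2948 - 25226) = (-1960 + (-9575 + 4598))*(-28174) = (-1960 - 4977)*(-28174) = -6937*(-28174) = 195443038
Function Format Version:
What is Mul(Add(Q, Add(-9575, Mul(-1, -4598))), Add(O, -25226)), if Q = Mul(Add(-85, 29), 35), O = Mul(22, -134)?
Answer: 195443038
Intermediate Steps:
O = -2948
Q = -1960 (Q = Mul(-56, 35) = -1960)
Mul(Add(Q, Add(-9575, Mul(-1, -4598))), Add(O, -25226)) = Mul(Add(-1960, Add(-9575, Mul(-1, -4598))), Add(-2948, -25226)) = Mul(Add(-1960, Add(-9575, 4598)), -28174) = Mul(Add(-1960, -4977), -28174) = Mul(-6937, -28174) = 195443038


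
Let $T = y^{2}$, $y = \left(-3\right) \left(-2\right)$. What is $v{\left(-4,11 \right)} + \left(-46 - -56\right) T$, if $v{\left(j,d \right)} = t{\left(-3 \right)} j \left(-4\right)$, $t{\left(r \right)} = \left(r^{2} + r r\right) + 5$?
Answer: $728$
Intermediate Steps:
$y = 6$
$t{\left(r \right)} = 5 + 2 r^{2}$ ($t{\left(r \right)} = \left(r^{2} + r^{2}\right) + 5 = 2 r^{2} + 5 = 5 + 2 r^{2}$)
$v{\left(j,d \right)} = - 92 j$ ($v{\left(j,d \right)} = \left(5 + 2 \left(-3\right)^{2}\right) j \left(-4\right) = \left(5 + 2 \cdot 9\right) j \left(-4\right) = \left(5 + 18\right) j \left(-4\right) = 23 j \left(-4\right) = - 92 j$)
$T = 36$ ($T = 6^{2} = 36$)
$v{\left(-4,11 \right)} + \left(-46 - -56\right) T = \left(-92\right) \left(-4\right) + \left(-46 - -56\right) 36 = 368 + \left(-46 + 56\right) 36 = 368 + 10 \cdot 36 = 368 + 360 = 728$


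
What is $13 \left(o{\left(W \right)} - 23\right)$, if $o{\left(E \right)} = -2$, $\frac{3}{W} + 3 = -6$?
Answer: $-325$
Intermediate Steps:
$W = - \frac{1}{3}$ ($W = \frac{3}{-3 - 6} = \frac{3}{-9} = 3 \left(- \frac{1}{9}\right) = - \frac{1}{3} \approx -0.33333$)
$13 \left(o{\left(W \right)} - 23\right) = 13 \left(-2 - 23\right) = 13 \left(-25\right) = -325$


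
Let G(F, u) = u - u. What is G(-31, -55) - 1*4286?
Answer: -4286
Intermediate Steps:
G(F, u) = 0
G(-31, -55) - 1*4286 = 0 - 1*4286 = 0 - 4286 = -4286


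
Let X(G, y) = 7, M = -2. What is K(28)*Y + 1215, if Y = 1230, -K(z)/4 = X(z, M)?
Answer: -33225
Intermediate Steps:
K(z) = -28 (K(z) = -4*7 = -28)
K(28)*Y + 1215 = -28*1230 + 1215 = -34440 + 1215 = -33225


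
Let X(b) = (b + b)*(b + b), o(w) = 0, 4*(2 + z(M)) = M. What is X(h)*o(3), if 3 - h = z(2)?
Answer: 0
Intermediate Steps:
z(M) = -2 + M/4
h = 9/2 (h = 3 - (-2 + (¼)*2) = 3 - (-2 + ½) = 3 - 1*(-3/2) = 3 + 3/2 = 9/2 ≈ 4.5000)
X(b) = 4*b² (X(b) = (2*b)*(2*b) = 4*b²)
X(h)*o(3) = (4*(9/2)²)*0 = (4*(81/4))*0 = 81*0 = 0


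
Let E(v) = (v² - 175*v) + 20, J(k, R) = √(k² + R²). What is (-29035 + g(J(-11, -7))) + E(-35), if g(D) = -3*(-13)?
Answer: -21626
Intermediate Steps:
J(k, R) = √(R² + k²)
E(v) = 20 + v² - 175*v
g(D) = 39
(-29035 + g(J(-11, -7))) + E(-35) = (-29035 + 39) + (20 + (-35)² - 175*(-35)) = -28996 + (20 + 1225 + 6125) = -28996 + 7370 = -21626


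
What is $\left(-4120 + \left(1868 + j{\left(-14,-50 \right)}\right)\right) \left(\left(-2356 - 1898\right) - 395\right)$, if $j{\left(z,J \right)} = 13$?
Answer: $10409111$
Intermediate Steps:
$\left(-4120 + \left(1868 + j{\left(-14,-50 \right)}\right)\right) \left(\left(-2356 - 1898\right) - 395\right) = \left(-4120 + \left(1868 + 13\right)\right) \left(\left(-2356 - 1898\right) - 395\right) = \left(-4120 + 1881\right) \left(-4254 + \left(-1430 + 1035\right)\right) = - 2239 \left(-4254 - 395\right) = \left(-2239\right) \left(-4649\right) = 10409111$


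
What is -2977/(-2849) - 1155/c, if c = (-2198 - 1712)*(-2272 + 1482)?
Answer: 1838472941/1760055220 ≈ 1.0446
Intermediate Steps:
c = 3088900 (c = -3910*(-790) = 3088900)
-2977/(-2849) - 1155/c = -2977/(-2849) - 1155/3088900 = -2977*(-1/2849) - 1155*1/3088900 = 2977/2849 - 231/617780 = 1838472941/1760055220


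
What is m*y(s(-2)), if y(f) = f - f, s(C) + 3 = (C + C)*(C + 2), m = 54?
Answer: 0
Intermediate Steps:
s(C) = -3 + 2*C*(2 + C) (s(C) = -3 + (C + C)*(C + 2) = -3 + (2*C)*(2 + C) = -3 + 2*C*(2 + C))
y(f) = 0
m*y(s(-2)) = 54*0 = 0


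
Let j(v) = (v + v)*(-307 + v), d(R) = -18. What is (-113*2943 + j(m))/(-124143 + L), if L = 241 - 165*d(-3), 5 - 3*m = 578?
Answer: 142323/120932 ≈ 1.1769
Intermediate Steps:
m = -191 (m = 5/3 - ⅓*578 = 5/3 - 578/3 = -191)
j(v) = 2*v*(-307 + v) (j(v) = (2*v)*(-307 + v) = 2*v*(-307 + v))
L = 3211 (L = 241 - 165*(-18) = 241 + 2970 = 3211)
(-113*2943 + j(m))/(-124143 + L) = (-113*2943 + 2*(-191)*(-307 - 191))/(-124143 + 3211) = (-332559 + 2*(-191)*(-498))/(-120932) = (-332559 + 190236)*(-1/120932) = -142323*(-1/120932) = 142323/120932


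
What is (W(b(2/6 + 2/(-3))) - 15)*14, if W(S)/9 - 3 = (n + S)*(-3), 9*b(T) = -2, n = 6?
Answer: -2016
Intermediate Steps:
b(T) = -2/9 (b(T) = (⅑)*(-2) = -2/9)
W(S) = -135 - 27*S (W(S) = 27 + 9*((6 + S)*(-3)) = 27 + 9*(-18 - 3*S) = 27 + (-162 - 27*S) = -135 - 27*S)
(W(b(2/6 + 2/(-3))) - 15)*14 = ((-135 - 27*(-2/9)) - 15)*14 = ((-135 + 6) - 15)*14 = (-129 - 15)*14 = -144*14 = -2016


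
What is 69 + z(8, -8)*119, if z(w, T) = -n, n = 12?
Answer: -1359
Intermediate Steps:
z(w, T) = -12 (z(w, T) = -1*12 = -12)
69 + z(8, -8)*119 = 69 - 12*119 = 69 - 1428 = -1359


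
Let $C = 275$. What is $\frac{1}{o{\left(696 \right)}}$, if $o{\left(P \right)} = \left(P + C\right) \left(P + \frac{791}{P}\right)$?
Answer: $\frac{696}{471135997} \approx 1.4773 \cdot 10^{-6}$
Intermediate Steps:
$o{\left(P \right)} = \left(275 + P\right) \left(P + \frac{791}{P}\right)$ ($o{\left(P \right)} = \left(P + 275\right) \left(P + \frac{791}{P}\right) = \left(275 + P\right) \left(P + \frac{791}{P}\right)$)
$\frac{1}{o{\left(696 \right)}} = \frac{1}{791 + 696^{2} + 275 \cdot 696 + \frac{217525}{696}} = \frac{1}{791 + 484416 + 191400 + 217525 \cdot \frac{1}{696}} = \frac{1}{791 + 484416 + 191400 + \frac{217525}{696}} = \frac{1}{\frac{471135997}{696}} = \frac{696}{471135997}$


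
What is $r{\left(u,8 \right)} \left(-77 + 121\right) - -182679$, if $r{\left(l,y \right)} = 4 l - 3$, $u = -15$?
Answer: $179907$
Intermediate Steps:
$r{\left(l,y \right)} = -3 + 4 l$
$r{\left(u,8 \right)} \left(-77 + 121\right) - -182679 = \left(-3 + 4 \left(-15\right)\right) \left(-77 + 121\right) - -182679 = \left(-3 - 60\right) 44 + 182679 = \left(-63\right) 44 + 182679 = -2772 + 182679 = 179907$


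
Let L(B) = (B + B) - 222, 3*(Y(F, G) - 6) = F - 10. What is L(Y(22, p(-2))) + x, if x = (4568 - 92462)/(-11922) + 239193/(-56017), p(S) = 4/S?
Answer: -22138450816/111305779 ≈ -198.90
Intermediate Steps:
Y(F, G) = 8/3 + F/3 (Y(F, G) = 6 + (F - 10)/3 = 6 + (-10 + F)/3 = 6 + (-10/3 + F/3) = 8/3 + F/3)
L(B) = -222 + 2*B (L(B) = 2*B - 222 = -222 + 2*B)
x = 345316542/111305779 (x = -87894*(-1/11922) + 239193*(-1/56017) = 14649/1987 - 239193/56017 = 345316542/111305779 ≈ 3.1024)
L(Y(22, p(-2))) + x = (-222 + 2*(8/3 + (⅓)*22)) + 345316542/111305779 = (-222 + 2*(8/3 + 22/3)) + 345316542/111305779 = (-222 + 2*10) + 345316542/111305779 = (-222 + 20) + 345316542/111305779 = -202 + 345316542/111305779 = -22138450816/111305779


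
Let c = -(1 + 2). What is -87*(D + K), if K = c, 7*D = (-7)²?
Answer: -348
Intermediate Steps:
D = 7 (D = (⅐)*(-7)² = (⅐)*49 = 7)
c = -3 (c = -1*3 = -3)
K = -3
-87*(D + K) = -87*(7 - 3) = -87*4 = -348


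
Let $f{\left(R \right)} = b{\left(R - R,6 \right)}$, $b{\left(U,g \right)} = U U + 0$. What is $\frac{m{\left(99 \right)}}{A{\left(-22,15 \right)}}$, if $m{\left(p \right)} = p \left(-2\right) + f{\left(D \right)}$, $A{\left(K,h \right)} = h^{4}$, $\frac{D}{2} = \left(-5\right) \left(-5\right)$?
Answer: $- \frac{22}{5625} \approx -0.0039111$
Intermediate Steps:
$D = 50$ ($D = 2 \left(\left(-5\right) \left(-5\right)\right) = 2 \cdot 25 = 50$)
$b{\left(U,g \right)} = U^{2}$ ($b{\left(U,g \right)} = U^{2} + 0 = U^{2}$)
$f{\left(R \right)} = 0$ ($f{\left(R \right)} = \left(R - R\right)^{2} = 0^{2} = 0$)
$m{\left(p \right)} = - 2 p$ ($m{\left(p \right)} = p \left(-2\right) + 0 = - 2 p + 0 = - 2 p$)
$\frac{m{\left(99 \right)}}{A{\left(-22,15 \right)}} = \frac{\left(-2\right) 99}{15^{4}} = - \frac{198}{50625} = \left(-198\right) \frac{1}{50625} = - \frac{22}{5625}$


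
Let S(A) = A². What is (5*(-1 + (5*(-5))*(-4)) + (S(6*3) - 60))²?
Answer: 576081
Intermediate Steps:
(5*(-1 + (5*(-5))*(-4)) + (S(6*3) - 60))² = (5*(-1 + (5*(-5))*(-4)) + ((6*3)² - 60))² = (5*(-1 - 25*(-4)) + (18² - 60))² = (5*(-1 + 100) + (324 - 60))² = (5*99 + 264)² = (495 + 264)² = 759² = 576081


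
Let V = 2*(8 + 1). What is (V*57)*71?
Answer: 72846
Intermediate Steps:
V = 18 (V = 2*9 = 18)
(V*57)*71 = (18*57)*71 = 1026*71 = 72846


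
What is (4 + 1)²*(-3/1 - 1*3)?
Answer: -150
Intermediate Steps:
(4 + 1)²*(-3/1 - 1*3) = 5²*(-3*1 - 3) = 25*(-3 - 3) = 25*(-6) = -150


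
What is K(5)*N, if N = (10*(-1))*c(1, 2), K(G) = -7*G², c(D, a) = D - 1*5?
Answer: -7000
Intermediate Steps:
c(D, a) = -5 + D (c(D, a) = D - 5 = -5 + D)
N = 40 (N = (10*(-1))*(-5 + 1) = -10*(-4) = 40)
K(5)*N = -7*5²*40 = -7*25*40 = -175*40 = -7000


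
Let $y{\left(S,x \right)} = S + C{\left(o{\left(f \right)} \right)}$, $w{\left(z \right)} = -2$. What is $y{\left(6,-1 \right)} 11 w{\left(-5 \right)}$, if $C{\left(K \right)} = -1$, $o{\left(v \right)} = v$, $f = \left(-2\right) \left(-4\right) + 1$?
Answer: $-110$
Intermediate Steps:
$f = 9$ ($f = 8 + 1 = 9$)
$y{\left(S,x \right)} = -1 + S$ ($y{\left(S,x \right)} = S - 1 = -1 + S$)
$y{\left(6,-1 \right)} 11 w{\left(-5 \right)} = \left(-1 + 6\right) 11 \left(-2\right) = 5 \cdot 11 \left(-2\right) = 55 \left(-2\right) = -110$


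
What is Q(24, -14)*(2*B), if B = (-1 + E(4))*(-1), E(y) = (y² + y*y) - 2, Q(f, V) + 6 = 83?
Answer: -4466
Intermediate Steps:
Q(f, V) = 77 (Q(f, V) = -6 + 83 = 77)
E(y) = -2 + 2*y² (E(y) = (y² + y²) - 2 = 2*y² - 2 = -2 + 2*y²)
B = -29 (B = (-1 + (-2 + 2*4²))*(-1) = (-1 + (-2 + 2*16))*(-1) = (-1 + (-2 + 32))*(-1) = (-1 + 30)*(-1) = 29*(-1) = -29)
Q(24, -14)*(2*B) = 77*(2*(-29)) = 77*(-58) = -4466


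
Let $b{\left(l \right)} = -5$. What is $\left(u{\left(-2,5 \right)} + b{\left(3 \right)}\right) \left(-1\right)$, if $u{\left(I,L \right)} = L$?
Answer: $0$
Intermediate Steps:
$\left(u{\left(-2,5 \right)} + b{\left(3 \right)}\right) \left(-1\right) = \left(5 - 5\right) \left(-1\right) = 0 \left(-1\right) = 0$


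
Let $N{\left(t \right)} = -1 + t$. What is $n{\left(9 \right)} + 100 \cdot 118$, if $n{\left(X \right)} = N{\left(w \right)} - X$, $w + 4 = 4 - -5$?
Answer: $11795$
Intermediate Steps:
$w = 5$ ($w = -4 + \left(4 - -5\right) = -4 + \left(4 + 5\right) = -4 + 9 = 5$)
$n{\left(X \right)} = 4 - X$ ($n{\left(X \right)} = \left(-1 + 5\right) - X = 4 - X$)
$n{\left(9 \right)} + 100 \cdot 118 = \left(4 - 9\right) + 100 \cdot 118 = \left(4 - 9\right) + 11800 = -5 + 11800 = 11795$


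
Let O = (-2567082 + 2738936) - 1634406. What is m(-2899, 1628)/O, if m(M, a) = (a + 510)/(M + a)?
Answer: 1069/929451796 ≈ 1.1501e-6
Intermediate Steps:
m(M, a) = (510 + a)/(M + a)
O = -1462552 (O = 171854 - 1634406 = -1462552)
m(-2899, 1628)/O = ((510 + 1628)/(-2899 + 1628))/(-1462552) = (2138/(-1271))*(-1/1462552) = -1/1271*2138*(-1/1462552) = -2138/1271*(-1/1462552) = 1069/929451796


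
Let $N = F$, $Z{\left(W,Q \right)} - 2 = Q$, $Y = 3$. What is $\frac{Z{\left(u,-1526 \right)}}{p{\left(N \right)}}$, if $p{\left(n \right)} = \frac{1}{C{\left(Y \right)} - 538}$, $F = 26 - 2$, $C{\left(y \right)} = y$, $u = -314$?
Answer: $815340$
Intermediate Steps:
$Z{\left(W,Q \right)} = 2 + Q$
$F = 24$ ($F = 26 - 2 = 24$)
$N = 24$
$p{\left(n \right)} = - \frac{1}{535}$ ($p{\left(n \right)} = \frac{1}{3 - 538} = \frac{1}{-535} = - \frac{1}{535}$)
$\frac{Z{\left(u,-1526 \right)}}{p{\left(N \right)}} = \frac{2 - 1526}{- \frac{1}{535}} = \left(-1524\right) \left(-535\right) = 815340$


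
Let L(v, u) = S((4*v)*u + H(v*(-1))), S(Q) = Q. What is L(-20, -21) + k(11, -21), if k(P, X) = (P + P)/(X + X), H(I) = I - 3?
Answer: 35626/21 ≈ 1696.5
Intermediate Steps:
H(I) = -3 + I
k(P, X) = P/X (k(P, X) = (2*P)/((2*X)) = (2*P)*(1/(2*X)) = P/X)
L(v, u) = -3 - v + 4*u*v (L(v, u) = (4*v)*u + (-3 + v*(-1)) = 4*u*v + (-3 - v) = -3 - v + 4*u*v)
L(-20, -21) + k(11, -21) = (-3 - 1*(-20) + 4*(-21)*(-20)) + 11/(-21) = (-3 + 20 + 1680) + 11*(-1/21) = 1697 - 11/21 = 35626/21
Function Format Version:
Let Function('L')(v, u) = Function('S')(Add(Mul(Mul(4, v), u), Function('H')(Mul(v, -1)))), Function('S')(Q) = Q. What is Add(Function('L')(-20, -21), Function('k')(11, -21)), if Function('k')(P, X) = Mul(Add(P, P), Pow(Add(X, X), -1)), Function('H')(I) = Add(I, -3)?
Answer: Rational(35626, 21) ≈ 1696.5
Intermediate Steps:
Function('H')(I) = Add(-3, I)
Function('k')(P, X) = Mul(P, Pow(X, -1)) (Function('k')(P, X) = Mul(Mul(2, P), Pow(Mul(2, X), -1)) = Mul(Mul(2, P), Mul(Rational(1, 2), Pow(X, -1))) = Mul(P, Pow(X, -1)))
Function('L')(v, u) = Add(-3, Mul(-1, v), Mul(4, u, v)) (Function('L')(v, u) = Add(Mul(Mul(4, v), u), Add(-3, Mul(v, -1))) = Add(Mul(4, u, v), Add(-3, Mul(-1, v))) = Add(-3, Mul(-1, v), Mul(4, u, v)))
Add(Function('L')(-20, -21), Function('k')(11, -21)) = Add(Add(-3, Mul(-1, -20), Mul(4, -21, -20)), Mul(11, Pow(-21, -1))) = Add(Add(-3, 20, 1680), Mul(11, Rational(-1, 21))) = Add(1697, Rational(-11, 21)) = Rational(35626, 21)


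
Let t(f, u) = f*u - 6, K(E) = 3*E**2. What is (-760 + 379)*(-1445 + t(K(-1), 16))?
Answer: 534543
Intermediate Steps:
t(f, u) = -6 + f*u
(-760 + 379)*(-1445 + t(K(-1), 16)) = (-760 + 379)*(-1445 + (-6 + (3*(-1)**2)*16)) = -381*(-1445 + (-6 + (3*1)*16)) = -381*(-1445 + (-6 + 3*16)) = -381*(-1445 + (-6 + 48)) = -381*(-1445 + 42) = -381*(-1403) = 534543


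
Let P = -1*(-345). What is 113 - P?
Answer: -232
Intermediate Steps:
P = 345
113 - P = 113 - 1*345 = 113 - 345 = -232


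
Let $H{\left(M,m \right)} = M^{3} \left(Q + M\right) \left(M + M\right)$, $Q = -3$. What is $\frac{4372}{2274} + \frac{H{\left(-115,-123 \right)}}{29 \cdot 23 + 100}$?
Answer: $- \frac{795448014082}{14781} \approx -5.3816 \cdot 10^{7}$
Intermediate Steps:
$H{\left(M,m \right)} = 2 M^{4} \left(-3 + M\right)$ ($H{\left(M,m \right)} = M^{3} \left(-3 + M\right) \left(M + M\right) = M^{3} \left(-3 + M\right) 2 M = M^{3} \cdot 2 M \left(-3 + M\right) = 2 M^{4} \left(-3 + M\right)$)
$\frac{4372}{2274} + \frac{H{\left(-115,-123 \right)}}{29 \cdot 23 + 100} = \frac{4372}{2274} + \frac{2 \left(-115\right)^{4} \left(-3 - 115\right)}{29 \cdot 23 + 100} = 4372 \cdot \frac{1}{2274} + \frac{2 \cdot 174900625 \left(-118\right)}{667 + 100} = \frac{2186}{1137} - \frac{41276547500}{767} = \frac{2186}{1137} - \frac{699602500}{13} = - \frac{795448014082}{14781}$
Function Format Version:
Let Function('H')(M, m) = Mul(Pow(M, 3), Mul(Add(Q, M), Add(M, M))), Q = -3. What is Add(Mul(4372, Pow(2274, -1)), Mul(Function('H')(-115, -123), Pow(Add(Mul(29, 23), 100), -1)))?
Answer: Rational(-795448014082, 14781) ≈ -5.3816e+7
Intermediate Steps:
Function('H')(M, m) = Mul(2, Pow(M, 4), Add(-3, M)) (Function('H')(M, m) = Mul(Pow(M, 3), Mul(Add(-3, M), Add(M, M))) = Mul(Pow(M, 3), Mul(Add(-3, M), Mul(2, M))) = Mul(Pow(M, 3), Mul(2, M, Add(-3, M))) = Mul(2, Pow(M, 4), Add(-3, M)))
Add(Mul(4372, Pow(2274, -1)), Mul(Function('H')(-115, -123), Pow(Add(Mul(29, 23), 100), -1))) = Add(Mul(4372, Pow(2274, -1)), Mul(Mul(2, Pow(-115, 4), Add(-3, -115)), Pow(Add(Mul(29, 23), 100), -1))) = Add(Mul(4372, Rational(1, 2274)), Mul(Mul(2, 174900625, -118), Pow(Add(667, 100), -1))) = Add(Rational(2186, 1137), Mul(-41276547500, Pow(767, -1))) = Add(Rational(2186, 1137), Mul(-41276547500, Rational(1, 767))) = Add(Rational(2186, 1137), Rational(-699602500, 13)) = Rational(-795448014082, 14781)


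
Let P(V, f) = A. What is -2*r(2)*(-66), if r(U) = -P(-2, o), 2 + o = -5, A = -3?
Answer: 396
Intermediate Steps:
o = -7 (o = -2 - 5 = -7)
P(V, f) = -3
r(U) = 3 (r(U) = -1*(-3) = 3)
-2*r(2)*(-66) = -2*3*(-66) = -6*(-66) = 396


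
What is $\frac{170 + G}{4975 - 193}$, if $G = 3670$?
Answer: $\frac{640}{797} \approx 0.80301$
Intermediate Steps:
$\frac{170 + G}{4975 - 193} = \frac{170 + 3670}{4975 - 193} = \frac{3840}{4782} = 3840 \cdot \frac{1}{4782} = \frac{640}{797}$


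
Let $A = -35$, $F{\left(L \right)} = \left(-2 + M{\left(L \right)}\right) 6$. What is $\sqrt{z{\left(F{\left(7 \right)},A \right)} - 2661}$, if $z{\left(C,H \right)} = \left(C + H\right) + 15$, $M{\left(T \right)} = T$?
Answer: $i \sqrt{2651} \approx 51.488 i$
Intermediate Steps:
$F{\left(L \right)} = -12 + 6 L$ ($F{\left(L \right)} = \left(-2 + L\right) 6 = -12 + 6 L$)
$z{\left(C,H \right)} = 15 + C + H$
$\sqrt{z{\left(F{\left(7 \right)},A \right)} - 2661} = \sqrt{\left(15 + \left(-12 + 6 \cdot 7\right) - 35\right) - 2661} = \sqrt{\left(15 + \left(-12 + 42\right) - 35\right) - 2661} = \sqrt{\left(15 + 30 - 35\right) - 2661} = \sqrt{10 - 2661} = \sqrt{-2651} = i \sqrt{2651}$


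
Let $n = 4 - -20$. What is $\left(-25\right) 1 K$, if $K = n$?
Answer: $-600$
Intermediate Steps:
$n = 24$ ($n = 4 + 20 = 24$)
$K = 24$
$\left(-25\right) 1 K = \left(-25\right) 1 \cdot 24 = \left(-25\right) 24 = -600$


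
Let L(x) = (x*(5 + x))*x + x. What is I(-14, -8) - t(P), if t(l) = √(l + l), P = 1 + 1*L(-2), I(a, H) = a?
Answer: -14 - √22 ≈ -18.690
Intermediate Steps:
L(x) = x + x²*(5 + x) (L(x) = x²*(5 + x) + x = x + x²*(5 + x))
P = 11 (P = 1 + 1*(-2*(1 + (-2)² + 5*(-2))) = 1 + 1*(-2*(1 + 4 - 10)) = 1 + 1*(-2*(-5)) = 1 + 1*10 = 1 + 10 = 11)
t(l) = √2*√l (t(l) = √(2*l) = √2*√l)
I(-14, -8) - t(P) = -14 - √2*√11 = -14 - √22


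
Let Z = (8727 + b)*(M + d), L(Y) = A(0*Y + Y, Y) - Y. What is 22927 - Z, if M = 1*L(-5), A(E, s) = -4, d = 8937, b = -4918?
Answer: -34021915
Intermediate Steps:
L(Y) = -4 - Y
M = 1 (M = 1*(-4 - 1*(-5)) = 1*(-4 + 5) = 1*1 = 1)
Z = 34044842 (Z = (8727 - 4918)*(1 + 8937) = 3809*8938 = 34044842)
22927 - Z = 22927 - 1*34044842 = 22927 - 34044842 = -34021915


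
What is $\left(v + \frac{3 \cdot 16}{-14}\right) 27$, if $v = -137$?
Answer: $- \frac{26541}{7} \approx -3791.6$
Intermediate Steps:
$\left(v + \frac{3 \cdot 16}{-14}\right) 27 = \left(-137 + \frac{3 \cdot 16}{-14}\right) 27 = \left(-137 + 48 \left(- \frac{1}{14}\right)\right) 27 = \left(-137 - \frac{24}{7}\right) 27 = \left(- \frac{983}{7}\right) 27 = - \frac{26541}{7}$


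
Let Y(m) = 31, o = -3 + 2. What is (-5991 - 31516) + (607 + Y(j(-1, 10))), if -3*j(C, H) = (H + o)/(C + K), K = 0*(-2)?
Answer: -36869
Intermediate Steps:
o = -1
K = 0
j(C, H) = -(-1 + H)/(3*C) (j(C, H) = -(H - 1)/(3*(C + 0)) = -(-1 + H)/(3*C))
(-5991 - 31516) + (607 + Y(j(-1, 10))) = (-5991 - 31516) + (607 + 31) = -37507 + 638 = -36869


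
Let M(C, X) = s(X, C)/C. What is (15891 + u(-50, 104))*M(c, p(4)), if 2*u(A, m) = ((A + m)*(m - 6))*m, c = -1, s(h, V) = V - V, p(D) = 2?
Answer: 0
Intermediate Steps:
s(h, V) = 0
u(A, m) = m*(-6 + m)*(A + m)/2 (u(A, m) = (((A + m)*(m - 6))*m)/2 = (((A + m)*(-6 + m))*m)/2 = (((-6 + m)*(A + m))*m)/2 = (m*(-6 + m)*(A + m))/2 = m*(-6 + m)*(A + m)/2)
M(C, X) = 0 (M(C, X) = 0/C = 0)
(15891 + u(-50, 104))*M(c, p(4)) = (15891 + (1/2)*104*(104**2 - 6*(-50) - 6*104 - 50*104))*0 = (15891 + (1/2)*104*(10816 + 300 - 624 - 5200))*0 = (15891 + (1/2)*104*5292)*0 = (15891 + 275184)*0 = 291075*0 = 0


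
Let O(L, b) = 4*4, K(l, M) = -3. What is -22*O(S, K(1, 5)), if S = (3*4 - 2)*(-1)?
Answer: -352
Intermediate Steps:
S = -10 (S = (12 - 2)*(-1) = 10*(-1) = -10)
O(L, b) = 16
-22*O(S, K(1, 5)) = -22*16 = -352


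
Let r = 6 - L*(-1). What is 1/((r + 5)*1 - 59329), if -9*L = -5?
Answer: -9/533857 ≈ -1.6858e-5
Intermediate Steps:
L = 5/9 (L = -⅑*(-5) = 5/9 ≈ 0.55556)
r = 59/9 (r = 6 - 1*5/9*(-1) = 6 - 5/9*(-1) = 6 + 5/9 = 59/9 ≈ 6.5556)
1/((r + 5)*1 - 59329) = 1/((59/9 + 5)*1 - 59329) = 1/((104/9)*1 - 59329) = 1/(104/9 - 59329) = 1/(-533857/9) = -9/533857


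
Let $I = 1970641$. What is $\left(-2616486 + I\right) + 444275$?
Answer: $-201570$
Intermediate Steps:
$\left(-2616486 + I\right) + 444275 = \left(-2616486 + 1970641\right) + 444275 = -645845 + 444275 = -201570$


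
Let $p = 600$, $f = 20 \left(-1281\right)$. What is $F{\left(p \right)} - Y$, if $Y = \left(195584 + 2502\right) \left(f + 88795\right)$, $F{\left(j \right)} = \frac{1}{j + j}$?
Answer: $- \frac{15016899659999}{1200} \approx -1.2514 \cdot 10^{10}$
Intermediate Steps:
$f = -25620$
$F{\left(j \right)} = \frac{1}{2 j}$
$Y = 12514083050$ ($Y = \left(195584 + 2502\right) \left(-25620 + 88795\right) = 198086 \cdot 63175 = 12514083050$)
$F{\left(p \right)} - Y = \frac{1}{2 \cdot 600} - 12514083050 = \frac{1}{2} \cdot \frac{1}{600} - 12514083050 = \frac{1}{1200} - 12514083050 = - \frac{15016899659999}{1200}$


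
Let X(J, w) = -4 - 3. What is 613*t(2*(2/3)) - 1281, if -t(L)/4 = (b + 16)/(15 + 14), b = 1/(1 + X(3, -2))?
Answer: -227917/87 ≈ -2619.7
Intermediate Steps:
X(J, w) = -7
b = -⅙ (b = 1/(1 - 7) = 1/(-6) = -⅙ ≈ -0.16667)
t(L) = -190/87 (t(L) = -4*(-⅙ + 16)/(15 + 14) = -190/(3*29) = -4*95/174 = -190/87)
613*t(2*(2/3)) - 1281 = 613*(-190/87) - 1281 = -116470/87 - 1281 = -227917/87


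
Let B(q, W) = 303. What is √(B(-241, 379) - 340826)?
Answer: I*√340523 ≈ 583.54*I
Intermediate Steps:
√(B(-241, 379) - 340826) = √(303 - 340826) = √(-340523) = I*√340523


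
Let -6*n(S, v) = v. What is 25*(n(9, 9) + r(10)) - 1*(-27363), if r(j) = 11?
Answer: 55201/2 ≈ 27601.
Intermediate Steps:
n(S, v) = -v/6
25*(n(9, 9) + r(10)) - 1*(-27363) = 25*(-⅙*9 + 11) - 1*(-27363) = 25*(-3/2 + 11) + 27363 = 25*(19/2) + 27363 = 475/2 + 27363 = 55201/2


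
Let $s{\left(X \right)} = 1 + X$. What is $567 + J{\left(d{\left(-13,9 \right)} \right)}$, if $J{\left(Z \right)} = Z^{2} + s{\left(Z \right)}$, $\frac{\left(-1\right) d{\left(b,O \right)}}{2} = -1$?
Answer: $574$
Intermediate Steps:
$d{\left(b,O \right)} = 2$ ($d{\left(b,O \right)} = \left(-2\right) \left(-1\right) = 2$)
$J{\left(Z \right)} = 1 + Z + Z^{2}$ ($J{\left(Z \right)} = Z^{2} + \left(1 + Z\right) = 1 + Z + Z^{2}$)
$567 + J{\left(d{\left(-13,9 \right)} \right)} = 567 + \left(1 + 2 + 2^{2}\right) = 567 + \left(1 + 2 + 4\right) = 567 + 7 = 574$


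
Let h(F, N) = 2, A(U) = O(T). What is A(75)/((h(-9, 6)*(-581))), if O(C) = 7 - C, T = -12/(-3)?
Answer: -3/1162 ≈ -0.0025818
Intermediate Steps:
T = 4 (T = -12*(-1/3) = 4)
A(U) = 3 (A(U) = 7 - 1*4 = 7 - 4 = 3)
A(75)/((h(-9, 6)*(-581))) = 3/((2*(-581))) = 3/(-1162) = 3*(-1/1162) = -3/1162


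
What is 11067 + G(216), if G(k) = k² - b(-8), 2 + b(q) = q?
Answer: 57733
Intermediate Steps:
b(q) = -2 + q
G(k) = 10 + k² (G(k) = k² - (-2 - 8) = k² - 1*(-10) = k² + 10 = 10 + k²)
11067 + G(216) = 11067 + (10 + 216²) = 11067 + (10 + 46656) = 11067 + 46666 = 57733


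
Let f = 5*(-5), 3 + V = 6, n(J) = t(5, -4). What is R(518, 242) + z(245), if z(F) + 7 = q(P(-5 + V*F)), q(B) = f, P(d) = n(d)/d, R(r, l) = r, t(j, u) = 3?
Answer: 486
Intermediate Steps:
n(J) = 3
V = 3 (V = -3 + 6 = 3)
P(d) = 3/d
f = -25
q(B) = -25
z(F) = -32 (z(F) = -7 - 25 = -32)
R(518, 242) + z(245) = 518 - 32 = 486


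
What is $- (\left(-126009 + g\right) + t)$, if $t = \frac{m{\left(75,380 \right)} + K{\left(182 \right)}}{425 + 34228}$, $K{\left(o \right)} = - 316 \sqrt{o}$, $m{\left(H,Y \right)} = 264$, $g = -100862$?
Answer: $\frac{2620586833}{11551} + \frac{316 \sqrt{182}}{34653} \approx 2.2687 \cdot 10^{5}$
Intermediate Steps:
$t = \frac{88}{11551} - \frac{316 \sqrt{182}}{34653}$ ($t = \frac{264 - 316 \sqrt{182}}{425 + 34228} = \frac{264 - 316 \sqrt{182}}{34653} = \left(264 - 316 \sqrt{182}\right) \frac{1}{34653} = \frac{88}{11551} - \frac{316 \sqrt{182}}{34653} \approx -0.1154$)
$- (\left(-126009 + g\right) + t) = - (\left(-126009 - 100862\right) + \left(\frac{88}{11551} - \frac{316 \sqrt{182}}{34653}\right)) = - (-226871 + \left(\frac{88}{11551} - \frac{316 \sqrt{182}}{34653}\right)) = - (- \frac{2620586833}{11551} - \frac{316 \sqrt{182}}{34653}) = \frac{2620586833}{11551} + \frac{316 \sqrt{182}}{34653}$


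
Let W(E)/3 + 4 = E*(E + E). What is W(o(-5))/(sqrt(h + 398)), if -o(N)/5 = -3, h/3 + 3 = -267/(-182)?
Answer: 1338*sqrt(13031018)/71599 ≈ 67.459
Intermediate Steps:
h = -837/182 (h = -9 + 3*(-267/(-182)) = -9 + 3*(-267*(-1/182)) = -9 + 3*(267/182) = -9 + 801/182 = -837/182 ≈ -4.5989)
o(N) = 15 (o(N) = -5*(-3) = 15)
W(E) = -12 + 6*E**2 (W(E) = -12 + 3*(E*(E + E)) = -12 + 3*(E*(2*E)) = -12 + 3*(2*E**2) = -12 + 6*E**2)
W(o(-5))/(sqrt(h + 398)) = (-12 + 6*15**2)/(sqrt(-837/182 + 398)) = (-12 + 6*225)/(sqrt(71599/182)) = (-12 + 1350)/((sqrt(13031018)/182)) = 1338*(sqrt(13031018)/71599) = 1338*sqrt(13031018)/71599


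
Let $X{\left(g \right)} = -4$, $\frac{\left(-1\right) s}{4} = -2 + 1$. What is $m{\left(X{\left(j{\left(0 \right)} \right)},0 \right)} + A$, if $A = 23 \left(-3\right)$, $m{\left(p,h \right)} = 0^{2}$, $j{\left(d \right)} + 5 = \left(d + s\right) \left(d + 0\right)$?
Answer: $-69$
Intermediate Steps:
$s = 4$ ($s = - 4 \left(-2 + 1\right) = \left(-4\right) \left(-1\right) = 4$)
$j{\left(d \right)} = -5 + d \left(4 + d\right)$ ($j{\left(d \right)} = -5 + \left(d + 4\right) \left(d + 0\right) = -5 + \left(4 + d\right) d = -5 + d \left(4 + d\right)$)
$m{\left(p,h \right)} = 0$
$A = -69$
$m{\left(X{\left(j{\left(0 \right)} \right)},0 \right)} + A = 0 - 69 = -69$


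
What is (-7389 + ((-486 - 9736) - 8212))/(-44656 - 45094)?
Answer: 25823/89750 ≈ 0.28772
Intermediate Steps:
(-7389 + ((-486 - 9736) - 8212))/(-44656 - 45094) = (-7389 + (-10222 - 8212))/(-89750) = (-7389 - 18434)*(-1/89750) = -25823*(-1/89750) = 25823/89750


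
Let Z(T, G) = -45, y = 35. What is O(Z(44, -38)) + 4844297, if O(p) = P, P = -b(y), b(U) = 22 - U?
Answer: 4844310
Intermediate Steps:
P = 13 (P = -(22 - 1*35) = -(22 - 35) = -1*(-13) = 13)
O(p) = 13
O(Z(44, -38)) + 4844297 = 13 + 4844297 = 4844310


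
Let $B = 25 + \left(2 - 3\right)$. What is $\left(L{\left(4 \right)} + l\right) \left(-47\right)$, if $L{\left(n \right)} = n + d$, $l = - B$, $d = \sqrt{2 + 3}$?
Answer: $940 - 47 \sqrt{5} \approx 834.9$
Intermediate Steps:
$d = \sqrt{5} \approx 2.2361$
$B = 24$ ($B = 25 + \left(2 - 3\right) = 25 - 1 = 24$)
$l = -24$ ($l = \left(-1\right) 24 = -24$)
$L{\left(n \right)} = n + \sqrt{5}$
$\left(L{\left(4 \right)} + l\right) \left(-47\right) = \left(\left(4 + \sqrt{5}\right) - 24\right) \left(-47\right) = \left(-20 + \sqrt{5}\right) \left(-47\right) = 940 - 47 \sqrt{5}$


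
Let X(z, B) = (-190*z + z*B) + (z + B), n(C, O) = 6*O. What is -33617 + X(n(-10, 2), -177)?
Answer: -38186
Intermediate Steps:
X(z, B) = B - 189*z + B*z (X(z, B) = (-190*z + B*z) + (B + z) = B - 189*z + B*z)
-33617 + X(n(-10, 2), -177) = -33617 + (-177 - 1134*2 - 1062*2) = -33617 + (-177 - 189*12 - 177*12) = -33617 + (-177 - 2268 - 2124) = -33617 - 4569 = -38186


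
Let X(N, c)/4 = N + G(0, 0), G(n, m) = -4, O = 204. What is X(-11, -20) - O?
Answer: -264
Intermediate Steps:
X(N, c) = -16 + 4*N (X(N, c) = 4*(N - 4) = 4*(-4 + N) = -16 + 4*N)
X(-11, -20) - O = (-16 + 4*(-11)) - 1*204 = (-16 - 44) - 204 = -60 - 204 = -264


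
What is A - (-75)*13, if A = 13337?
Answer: 14312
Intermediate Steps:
A - (-75)*13 = 13337 - (-75)*13 = 13337 - 1*(-975) = 13337 + 975 = 14312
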